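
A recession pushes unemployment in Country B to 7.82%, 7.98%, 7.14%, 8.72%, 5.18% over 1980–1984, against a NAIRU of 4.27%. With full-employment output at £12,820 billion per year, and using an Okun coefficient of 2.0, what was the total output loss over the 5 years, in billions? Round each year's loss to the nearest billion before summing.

£3,971 billion

Year 1980: gap = -2.0 × (7.82 - 4.27) = -7.1%, loss ≈ 12820 × 7.1/100 ≈ 910.
Year 1981: gap = -2.0 × (7.98 - 4.27) = -7.42%, loss ≈ 12820 × 7.42/100 ≈ 951.
Year 1982: gap = -2.0 × (7.14 - 4.27) = -5.74%, loss ≈ 12820 × 5.74/100 ≈ 736.
Year 1983: gap = -2.0 × (8.72 - 4.27) = -8.9%, loss ≈ 12820 × 8.9/100 ≈ 1141.
Year 1984: gap = -2.0 × (5.18 - 4.27) = -1.82%, loss ≈ 12820 × 1.82/100 ≈ 233.
Total lost output = 910 + 951 + 736 + 1141 + 233 = 3971 billion.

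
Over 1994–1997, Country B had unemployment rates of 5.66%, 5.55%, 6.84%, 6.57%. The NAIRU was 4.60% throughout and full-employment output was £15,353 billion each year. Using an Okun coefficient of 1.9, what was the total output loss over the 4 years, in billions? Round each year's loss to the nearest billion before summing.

Year 1994: gap = -1.9 × (5.66 - 4.6) = -2.014%, loss ≈ 15353 × 2.014/100 ≈ 309.
Year 1995: gap = -1.9 × (5.55 - 4.6) = -1.805%, loss ≈ 15353 × 1.805/100 ≈ 277.
Year 1996: gap = -1.9 × (6.84 - 4.6) = -4.256%, loss ≈ 15353 × 4.256/100 ≈ 653.
Year 1997: gap = -1.9 × (6.57 - 4.6) = -3.743%, loss ≈ 15353 × 3.743/100 ≈ 575.
Total lost output = 309 + 277 + 653 + 575 = 1814 billion.

£1,814 billion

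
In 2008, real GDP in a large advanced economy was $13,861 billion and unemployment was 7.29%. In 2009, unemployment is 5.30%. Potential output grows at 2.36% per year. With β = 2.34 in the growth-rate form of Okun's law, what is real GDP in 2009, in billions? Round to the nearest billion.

$14,834 billion

Δu = 5.3 - 7.29 = -1.99 points.
Okun's law (growth form): g_Y = g_Y* - β × Δu = 2.36 - 2.34 × (-1.99) = 2.36 + 4.6566 = 7.0166%.
Real GDP in the next year = 13861 × (1 + 7.0166/100) = 13861 × 1.070166 ≈ 14834 billion.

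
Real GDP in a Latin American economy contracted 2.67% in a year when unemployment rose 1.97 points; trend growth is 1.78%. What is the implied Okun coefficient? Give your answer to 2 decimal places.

Growth form: g_Y = g_Y* - β × Δu, so β = (g_Y* - g_Y)/Δu.
β = (1.78 + 2.67)/1.97 = 4.45/1.97 = 2.26.

β ≈ 2.26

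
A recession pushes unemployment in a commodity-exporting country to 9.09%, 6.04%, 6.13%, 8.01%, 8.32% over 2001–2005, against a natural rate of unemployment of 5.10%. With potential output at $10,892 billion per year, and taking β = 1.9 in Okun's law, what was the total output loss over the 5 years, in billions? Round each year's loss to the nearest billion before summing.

Year 2001: gap = -1.9 × (9.09 - 5.1) = -7.581%, loss ≈ 10892 × 7.581/100 ≈ 826.
Year 2002: gap = -1.9 × (6.04 - 5.1) = -1.786%, loss ≈ 10892 × 1.786/100 ≈ 195.
Year 2003: gap = -1.9 × (6.13 - 5.1) = -1.957%, loss ≈ 10892 × 1.957/100 ≈ 213.
Year 2004: gap = -1.9 × (8.01 - 5.1) = -5.529%, loss ≈ 10892 × 5.529/100 ≈ 602.
Year 2005: gap = -1.9 × (8.32 - 5.1) = -6.118%, loss ≈ 10892 × 6.118/100 ≈ 666.
Total lost output = 826 + 195 + 213 + 602 + 666 = 2502 billion.

$2,502 billion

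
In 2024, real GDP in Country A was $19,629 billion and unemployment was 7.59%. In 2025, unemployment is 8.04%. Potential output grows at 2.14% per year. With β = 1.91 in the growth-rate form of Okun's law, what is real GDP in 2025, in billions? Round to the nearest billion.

$19,880 billion

Δu = 8.04 - 7.59 = 0.45 points.
Okun's law (growth form): g_Y = g_Y* - β × Δu = 2.14 - 1.91 × (0.45) = 2.14 - 0.8595 = 1.2805%.
Real GDP in the next year = 19629 × (1 + 1.2805/100) = 19629 × 1.012805 ≈ 19880 billion.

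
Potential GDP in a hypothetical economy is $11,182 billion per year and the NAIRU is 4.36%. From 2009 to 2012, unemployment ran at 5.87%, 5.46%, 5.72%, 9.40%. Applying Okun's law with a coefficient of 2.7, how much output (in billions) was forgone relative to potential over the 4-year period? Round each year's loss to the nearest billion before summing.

Year 2009: gap = -2.7 × (5.87 - 4.36) = -4.077%, loss ≈ 11182 × 4.077/100 ≈ 456.
Year 2010: gap = -2.7 × (5.46 - 4.36) = -2.97%, loss ≈ 11182 × 2.97/100 ≈ 332.
Year 2011: gap = -2.7 × (5.72 - 4.36) = -3.672%, loss ≈ 11182 × 3.672/100 ≈ 411.
Year 2012: gap = -2.7 × (9.4 - 4.36) = -13.608%, loss ≈ 11182 × 13.608/100 ≈ 1522.
Total lost output = 456 + 332 + 411 + 1522 = 2721 billion.

$2,721 billion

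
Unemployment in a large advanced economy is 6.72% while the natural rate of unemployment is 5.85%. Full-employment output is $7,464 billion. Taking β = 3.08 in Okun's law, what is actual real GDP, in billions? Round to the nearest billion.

$7,264 billion

Unemployment gap = 6.72 - 5.85 = 0.87 points, so the output gap is -3.08 × 0.87 = -2.6796%.
Actual GDP = 7464 × (1 - 2.6796/100) = 7464 × 0.973204 ≈ 7264 billion.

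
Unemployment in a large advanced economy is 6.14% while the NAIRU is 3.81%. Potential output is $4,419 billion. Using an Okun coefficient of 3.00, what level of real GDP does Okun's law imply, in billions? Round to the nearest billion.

$4,110 billion

Unemployment gap = 6.14 - 3.81 = 2.33 points, so the output gap is -3 × 2.33 = -6.99%.
Actual GDP = 4419 × (1 - 6.99/100) = 4419 × 0.9301 ≈ 4110 billion.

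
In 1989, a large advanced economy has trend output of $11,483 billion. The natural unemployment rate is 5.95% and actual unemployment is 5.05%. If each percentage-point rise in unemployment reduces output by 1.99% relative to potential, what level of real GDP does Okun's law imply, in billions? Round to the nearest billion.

Unemployment gap = 5.05 - 5.95 = -0.9 points, so the output gap is -1.99 × (-0.9) = 1.791%.
Actual GDP = 11483 × (1 + 1.791/100) = 11483 × 1.01791 ≈ 11689 billion.

$11,689 billion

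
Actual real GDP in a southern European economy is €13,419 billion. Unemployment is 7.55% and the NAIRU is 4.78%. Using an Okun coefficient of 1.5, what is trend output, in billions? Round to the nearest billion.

€14,001 billion

Unemployment gap = 7.55 - 4.78 = 2.77 points, so output gap = -1.5 × 2.77 = -4.155%.
Since Y = Y* × (1 + gap/100), Y* = 13419/0.95845 ≈ 14001 billion.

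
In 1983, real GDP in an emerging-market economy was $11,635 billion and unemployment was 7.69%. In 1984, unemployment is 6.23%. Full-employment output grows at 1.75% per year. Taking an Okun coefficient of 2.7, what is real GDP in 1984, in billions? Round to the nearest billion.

$12,297 billion

Δu = 6.23 - 7.69 = -1.46 points.
Okun's law (growth form): g_Y = g_Y* - β × Δu = 1.75 - 2.7 × (-1.46) = 1.75 + 3.942 = 5.692%.
Real GDP in the next year = 11635 × (1 + 5.692/100) = 11635 × 1.05692 ≈ 12297 billion.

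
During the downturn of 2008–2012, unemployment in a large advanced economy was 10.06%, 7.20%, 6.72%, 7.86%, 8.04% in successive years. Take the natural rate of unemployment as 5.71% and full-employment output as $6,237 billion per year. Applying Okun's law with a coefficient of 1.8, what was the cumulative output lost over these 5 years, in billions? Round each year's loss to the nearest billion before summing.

$1,271 billion

Year 2008: gap = -1.8 × (10.06 - 5.71) = -7.83%, loss ≈ 6237 × 7.83/100 ≈ 488.
Year 2009: gap = -1.8 × (7.2 - 5.71) = -2.682%, loss ≈ 6237 × 2.682/100 ≈ 167.
Year 2010: gap = -1.8 × (6.72 - 5.71) = -1.818%, loss ≈ 6237 × 1.818/100 ≈ 113.
Year 2011: gap = -1.8 × (7.86 - 5.71) = -3.87%, loss ≈ 6237 × 3.87/100 ≈ 241.
Year 2012: gap = -1.8 × (8.04 - 5.71) = -4.194%, loss ≈ 6237 × 4.194/100 ≈ 262.
Total lost output = 488 + 167 + 113 + 241 + 262 = 1271 billion.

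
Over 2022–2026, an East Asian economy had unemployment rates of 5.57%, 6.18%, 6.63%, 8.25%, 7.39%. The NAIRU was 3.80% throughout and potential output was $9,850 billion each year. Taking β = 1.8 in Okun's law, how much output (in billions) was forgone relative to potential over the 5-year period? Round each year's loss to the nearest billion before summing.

Year 2022: gap = -1.8 × (5.57 - 3.8) = -3.186%, loss ≈ 9850 × 3.186/100 ≈ 314.
Year 2023: gap = -1.8 × (6.18 - 3.8) = -4.284%, loss ≈ 9850 × 4.284/100 ≈ 422.
Year 2024: gap = -1.8 × (6.63 - 3.8) = -5.094%, loss ≈ 9850 × 5.094/100 ≈ 502.
Year 2025: gap = -1.8 × (8.25 - 3.8) = -8.01%, loss ≈ 9850 × 8.01/100 ≈ 789.
Year 2026: gap = -1.8 × (7.39 - 3.8) = -6.462%, loss ≈ 9850 × 6.462/100 ≈ 637.
Total lost output = 314 + 422 + 502 + 789 + 637 = 2664 billion.

$2,664 billion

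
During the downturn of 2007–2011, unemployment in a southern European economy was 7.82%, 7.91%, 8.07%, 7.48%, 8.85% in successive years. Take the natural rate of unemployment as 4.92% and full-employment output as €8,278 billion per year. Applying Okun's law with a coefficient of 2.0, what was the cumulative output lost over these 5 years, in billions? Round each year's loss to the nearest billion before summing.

Year 2007: gap = -2.0 × (7.82 - 4.92) = -5.8%, loss ≈ 8278 × 5.8/100 ≈ 480.
Year 2008: gap = -2.0 × (7.91 - 4.92) = -5.98%, loss ≈ 8278 × 5.98/100 ≈ 495.
Year 2009: gap = -2.0 × (8.07 - 4.92) = -6.3%, loss ≈ 8278 × 6.3/100 ≈ 522.
Year 2010: gap = -2.0 × (7.48 - 4.92) = -5.12%, loss ≈ 8278 × 5.12/100 ≈ 424.
Year 2011: gap = -2.0 × (8.85 - 4.92) = -7.86%, loss ≈ 8278 × 7.86/100 ≈ 651.
Total lost output = 480 + 495 + 522 + 424 + 651 = 2572 billion.

€2,572 billion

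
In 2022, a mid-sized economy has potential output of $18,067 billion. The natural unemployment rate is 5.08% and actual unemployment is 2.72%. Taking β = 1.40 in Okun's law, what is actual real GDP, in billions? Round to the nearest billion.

$18,664 billion

Unemployment gap = 2.72 - 5.08 = -2.36 points, so the output gap is -1.4 × (-2.36) = 3.304%.
Actual GDP = 18067 × (1 + 3.304/100) = 18067 × 1.03304 ≈ 18664 billion.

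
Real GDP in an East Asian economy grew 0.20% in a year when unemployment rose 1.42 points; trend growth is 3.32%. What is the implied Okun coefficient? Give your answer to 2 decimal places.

β ≈ 2.20

Growth form: g_Y = g_Y* - β × Δu, so β = (g_Y* - g_Y)/Δu.
β = (3.32 - 0.2)/1.42 = 3.12/1.42 = 2.20.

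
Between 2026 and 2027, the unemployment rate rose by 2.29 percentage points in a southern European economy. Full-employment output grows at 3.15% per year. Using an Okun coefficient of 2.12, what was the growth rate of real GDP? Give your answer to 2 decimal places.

-1.70%

Growth-rate Okun's law: g_Y = g_Y* - β × Δu.
g_Y = 3.15 - 2.12 × (2.29) = 3.15 - 4.8548 = -1.7048%, i.e. -1.70% to 2 d.p.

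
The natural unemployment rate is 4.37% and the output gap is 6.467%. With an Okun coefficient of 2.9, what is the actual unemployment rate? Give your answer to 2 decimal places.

2.14%

From Okun's law, u - u* = -(output gap)/β = -(6.467)/2.9 = -2.23 points.
So u = 4.37 - 2.23 = 2.14%.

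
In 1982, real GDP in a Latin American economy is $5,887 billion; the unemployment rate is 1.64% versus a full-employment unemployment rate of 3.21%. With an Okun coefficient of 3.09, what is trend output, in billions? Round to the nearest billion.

Unemployment gap = 1.64 - 3.21 = -1.57 points, so output gap = -3.09 × (-1.57) = 4.8513%.
Since Y = Y* × (1 + gap/100), Y* = 5887/1.048513 ≈ 5615 billion.

$5,615 billion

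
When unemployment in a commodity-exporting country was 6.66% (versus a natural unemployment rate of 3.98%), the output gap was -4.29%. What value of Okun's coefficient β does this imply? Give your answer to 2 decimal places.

β ≈ 1.60

Okun's law: output gap = -β × (u - u*).
-4.29 = -β × (6.66 - 3.98) = -β × 2.68, so β = 4.29/2.68 = 1.60.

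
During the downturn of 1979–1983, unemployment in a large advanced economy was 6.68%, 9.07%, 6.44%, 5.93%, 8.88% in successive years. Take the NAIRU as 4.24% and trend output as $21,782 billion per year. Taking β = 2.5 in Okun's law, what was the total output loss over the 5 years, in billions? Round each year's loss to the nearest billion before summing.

Year 1979: gap = -2.5 × (6.68 - 4.24) = -6.1%, loss ≈ 21782 × 6.1/100 ≈ 1329.
Year 1980: gap = -2.5 × (9.07 - 4.24) = -12.075%, loss ≈ 21782 × 12.075/100 ≈ 2630.
Year 1981: gap = -2.5 × (6.44 - 4.24) = -5.5%, loss ≈ 21782 × 5.5/100 ≈ 1198.
Year 1982: gap = -2.5 × (5.93 - 4.24) = -4.225%, loss ≈ 21782 × 4.225/100 ≈ 920.
Year 1983: gap = -2.5 × (8.88 - 4.24) = -11.6%, loss ≈ 21782 × 11.6/100 ≈ 2527.
Total lost output = 1329 + 2630 + 1198 + 920 + 2527 = 8604 billion.

$8,604 billion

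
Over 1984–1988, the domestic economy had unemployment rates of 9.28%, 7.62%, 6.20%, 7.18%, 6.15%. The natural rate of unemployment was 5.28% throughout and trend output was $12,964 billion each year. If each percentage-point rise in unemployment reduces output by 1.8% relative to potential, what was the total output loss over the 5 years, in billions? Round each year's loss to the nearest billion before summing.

Year 1984: gap = -1.8 × (9.28 - 5.28) = -7.2%, loss ≈ 12964 × 7.2/100 ≈ 933.
Year 1985: gap = -1.8 × (7.62 - 5.28) = -4.212%, loss ≈ 12964 × 4.212/100 ≈ 546.
Year 1986: gap = -1.8 × (6.2 - 5.28) = -1.656%, loss ≈ 12964 × 1.656/100 ≈ 215.
Year 1987: gap = -1.8 × (7.18 - 5.28) = -3.42%, loss ≈ 12964 × 3.42/100 ≈ 443.
Year 1988: gap = -1.8 × (6.15 - 5.28) = -1.566%, loss ≈ 12964 × 1.566/100 ≈ 203.
Total lost output = 933 + 546 + 215 + 443 + 203 = 2340 billion.

$2,340 billion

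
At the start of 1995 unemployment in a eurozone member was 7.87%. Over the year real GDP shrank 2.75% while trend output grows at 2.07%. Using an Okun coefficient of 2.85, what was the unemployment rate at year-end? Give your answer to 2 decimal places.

Growth-rate Okun's law: g_Y = g_Y* - β × Δu, so Δu = (g_Y* - g_Y)/β.
Δu = (2.07 + 2.75)/2.85 = 4.82/2.85 = 1.69 percentage points.
Year-end unemployment = 7.87 + 1.69 = 9.56%.

9.56%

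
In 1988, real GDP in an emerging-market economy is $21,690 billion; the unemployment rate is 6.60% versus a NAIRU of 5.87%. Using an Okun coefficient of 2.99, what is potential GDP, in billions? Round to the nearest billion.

Unemployment gap = 6.6 - 5.87 = 0.73 points, so output gap = -2.99 × 0.73 = -2.1827%.
Since Y = Y* × (1 + gap/100), Y* = 21690/0.978173 ≈ 22174 billion.

$22,174 billion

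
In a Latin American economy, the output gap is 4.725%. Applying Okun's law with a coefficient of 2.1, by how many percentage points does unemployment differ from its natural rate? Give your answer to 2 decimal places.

-2.25 percentage points

Okun's law: output gap = -β × (u - u*), so u - u* = -(output gap)/β.
u - u* = -(4.725)/2.1 = -2.25 percentage points.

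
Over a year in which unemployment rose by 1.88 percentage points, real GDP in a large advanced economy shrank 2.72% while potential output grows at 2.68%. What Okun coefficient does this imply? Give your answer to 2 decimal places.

Growth form: g_Y = g_Y* - β × Δu, so β = (g_Y* - g_Y)/Δu.
β = (2.68 + 2.72)/1.88 = 5.4/1.88 = 2.87.

β ≈ 2.87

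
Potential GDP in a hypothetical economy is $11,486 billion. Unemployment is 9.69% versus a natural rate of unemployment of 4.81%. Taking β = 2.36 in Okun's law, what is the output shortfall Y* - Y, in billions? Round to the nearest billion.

$1,323 billion

Output gap = -2.36 × (9.69 - 4.81) = -2.36 × 4.88 = -11.5168%.
Actual GDP ≈ 11486 × 0.884832 ≈ 10163 billion, so the shortfall is 11486 - 10163 = 1323 billion.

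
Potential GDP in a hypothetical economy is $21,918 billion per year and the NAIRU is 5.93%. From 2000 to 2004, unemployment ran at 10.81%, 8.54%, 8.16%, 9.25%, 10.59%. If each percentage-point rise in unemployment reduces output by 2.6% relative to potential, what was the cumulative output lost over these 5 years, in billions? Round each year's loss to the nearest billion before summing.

$10,087 billion

Year 2000: gap = -2.6 × (10.81 - 5.93) = -12.688%, loss ≈ 21918 × 12.688/100 ≈ 2781.
Year 2001: gap = -2.6 × (8.54 - 5.93) = -6.786%, loss ≈ 21918 × 6.786/100 ≈ 1487.
Year 2002: gap = -2.6 × (8.16 - 5.93) = -5.798%, loss ≈ 21918 × 5.798/100 ≈ 1271.
Year 2003: gap = -2.6 × (9.25 - 5.93) = -8.632%, loss ≈ 21918 × 8.632/100 ≈ 1892.
Year 2004: gap = -2.6 × (10.59 - 5.93) = -12.116%, loss ≈ 21918 × 12.116/100 ≈ 2656.
Total lost output = 2781 + 1487 + 1271 + 1892 + 2656 = 10087 billion.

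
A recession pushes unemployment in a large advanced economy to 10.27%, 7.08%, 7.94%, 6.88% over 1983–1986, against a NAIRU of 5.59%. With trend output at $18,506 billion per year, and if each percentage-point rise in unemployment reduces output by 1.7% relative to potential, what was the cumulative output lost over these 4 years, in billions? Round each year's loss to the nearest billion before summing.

Year 1983: gap = -1.7 × (10.27 - 5.59) = -7.956%, loss ≈ 18506 × 7.956/100 ≈ 1472.
Year 1984: gap = -1.7 × (7.08 - 5.59) = -2.533%, loss ≈ 18506 × 2.533/100 ≈ 469.
Year 1985: gap = -1.7 × (7.94 - 5.59) = -3.995%, loss ≈ 18506 × 3.995/100 ≈ 739.
Year 1986: gap = -1.7 × (6.88 - 5.59) = -2.193%, loss ≈ 18506 × 2.193/100 ≈ 406.
Total lost output = 1472 + 469 + 739 + 406 = 3086 billion.

$3,086 billion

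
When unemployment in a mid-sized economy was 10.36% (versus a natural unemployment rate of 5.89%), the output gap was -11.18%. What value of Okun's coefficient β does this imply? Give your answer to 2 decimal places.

β ≈ 2.50

Okun's law: output gap = -β × (u - u*).
-11.18 = -β × (10.36 - 5.89) = -β × 4.47, so β = 11.18/4.47 = 2.50.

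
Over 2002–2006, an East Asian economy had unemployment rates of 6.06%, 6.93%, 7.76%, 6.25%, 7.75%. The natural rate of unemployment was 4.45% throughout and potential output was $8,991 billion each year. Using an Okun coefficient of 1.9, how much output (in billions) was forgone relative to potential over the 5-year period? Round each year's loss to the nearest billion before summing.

Year 2002: gap = -1.9 × (6.06 - 4.45) = -3.059%, loss ≈ 8991 × 3.059/100 ≈ 275.
Year 2003: gap = -1.9 × (6.93 - 4.45) = -4.712%, loss ≈ 8991 × 4.712/100 ≈ 424.
Year 2004: gap = -1.9 × (7.76 - 4.45) = -6.289%, loss ≈ 8991 × 6.289/100 ≈ 565.
Year 2005: gap = -1.9 × (6.25 - 4.45) = -3.42%, loss ≈ 8991 × 3.42/100 ≈ 307.
Year 2006: gap = -1.9 × (7.75 - 4.45) = -6.27%, loss ≈ 8991 × 6.27/100 ≈ 564.
Total lost output = 275 + 424 + 565 + 307 + 564 = 2135 billion.

$2,135 billion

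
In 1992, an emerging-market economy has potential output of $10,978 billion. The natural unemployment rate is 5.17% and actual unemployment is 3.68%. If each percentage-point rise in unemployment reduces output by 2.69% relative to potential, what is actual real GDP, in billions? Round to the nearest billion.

Unemployment gap = 3.68 - 5.17 = -1.49 points, so the output gap is -2.69 × (-1.49) = 4.0081%.
Actual GDP = 10978 × (1 + 4.0081/100) = 10978 × 1.040081 ≈ 11418 billion.

$11,418 billion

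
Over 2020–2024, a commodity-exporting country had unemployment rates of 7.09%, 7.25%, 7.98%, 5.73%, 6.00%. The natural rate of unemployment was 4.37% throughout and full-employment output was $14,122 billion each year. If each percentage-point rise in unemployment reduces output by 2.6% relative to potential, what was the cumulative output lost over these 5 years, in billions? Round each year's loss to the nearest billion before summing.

$4,478 billion

Year 2020: gap = -2.6 × (7.09 - 4.37) = -7.072%, loss ≈ 14122 × 7.072/100 ≈ 999.
Year 2021: gap = -2.6 × (7.25 - 4.37) = -7.488%, loss ≈ 14122 × 7.488/100 ≈ 1057.
Year 2022: gap = -2.6 × (7.98 - 4.37) = -9.386%, loss ≈ 14122 × 9.386/100 ≈ 1325.
Year 2023: gap = -2.6 × (5.73 - 4.37) = -3.536%, loss ≈ 14122 × 3.536/100 ≈ 499.
Year 2024: gap = -2.6 × (6 - 4.37) = -4.238%, loss ≈ 14122 × 4.238/100 ≈ 598.
Total lost output = 999 + 1057 + 1325 + 499 + 598 = 4478 billion.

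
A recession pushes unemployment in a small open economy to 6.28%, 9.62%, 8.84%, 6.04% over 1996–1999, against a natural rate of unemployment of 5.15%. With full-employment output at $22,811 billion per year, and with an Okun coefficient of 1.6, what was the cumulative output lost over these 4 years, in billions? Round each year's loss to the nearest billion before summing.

$3,715 billion

Year 1996: gap = -1.6 × (6.28 - 5.15) = -1.808%, loss ≈ 22811 × 1.808/100 ≈ 412.
Year 1997: gap = -1.6 × (9.62 - 5.15) = -7.152%, loss ≈ 22811 × 7.152/100 ≈ 1631.
Year 1998: gap = -1.6 × (8.84 - 5.15) = -5.904%, loss ≈ 22811 × 5.904/100 ≈ 1347.
Year 1999: gap = -1.6 × (6.04 - 5.15) = -1.424%, loss ≈ 22811 × 1.424/100 ≈ 325.
Total lost output = 412 + 1631 + 1347 + 325 = 3715 billion.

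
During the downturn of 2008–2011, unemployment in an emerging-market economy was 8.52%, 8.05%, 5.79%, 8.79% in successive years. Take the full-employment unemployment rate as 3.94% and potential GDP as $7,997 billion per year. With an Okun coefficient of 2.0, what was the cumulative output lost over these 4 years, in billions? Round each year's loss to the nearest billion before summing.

$2,462 billion

Year 2008: gap = -2.0 × (8.52 - 3.94) = -9.16%, loss ≈ 7997 × 9.16/100 ≈ 733.
Year 2009: gap = -2.0 × (8.05 - 3.94) = -8.22%, loss ≈ 7997 × 8.22/100 ≈ 657.
Year 2010: gap = -2.0 × (5.79 - 3.94) = -3.7%, loss ≈ 7997 × 3.7/100 ≈ 296.
Year 2011: gap = -2.0 × (8.79 - 3.94) = -9.7%, loss ≈ 7997 × 9.7/100 ≈ 776.
Total lost output = 733 + 657 + 296 + 776 = 2462 billion.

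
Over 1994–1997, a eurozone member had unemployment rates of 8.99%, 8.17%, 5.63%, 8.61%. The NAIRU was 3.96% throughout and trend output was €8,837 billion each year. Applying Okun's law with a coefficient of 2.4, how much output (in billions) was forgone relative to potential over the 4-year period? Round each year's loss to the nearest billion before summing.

€3,300 billion

Year 1994: gap = -2.4 × (8.99 - 3.96) = -12.072%, loss ≈ 8837 × 12.072/100 ≈ 1067.
Year 1995: gap = -2.4 × (8.17 - 3.96) = -10.104%, loss ≈ 8837 × 10.104/100 ≈ 893.
Year 1996: gap = -2.4 × (5.63 - 3.96) = -4.008%, loss ≈ 8837 × 4.008/100 ≈ 354.
Year 1997: gap = -2.4 × (8.61 - 3.96) = -11.16%, loss ≈ 8837 × 11.16/100 ≈ 986.
Total lost output = 1067 + 893 + 354 + 986 = 3300 billion.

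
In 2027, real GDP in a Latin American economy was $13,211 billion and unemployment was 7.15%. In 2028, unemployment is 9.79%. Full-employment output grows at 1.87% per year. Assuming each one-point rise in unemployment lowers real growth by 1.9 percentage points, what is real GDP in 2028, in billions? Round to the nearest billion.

Δu = 9.79 - 7.15 = 2.64 points.
Okun's law (growth form): g_Y = g_Y* - β × Δu = 1.87 - 1.9 × (2.64) = 1.87 - 5.016 = -3.146%.
Real GDP in the next year = 13211 × (1 - 3.146/100) = 13211 × 0.96854 ≈ 12795 billion.

$12,795 billion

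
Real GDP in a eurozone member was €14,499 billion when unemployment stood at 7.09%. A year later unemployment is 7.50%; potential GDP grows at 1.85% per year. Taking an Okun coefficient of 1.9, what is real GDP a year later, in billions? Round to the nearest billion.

Δu = 7.5 - 7.09 = 0.41 points.
Okun's law (growth form): g_Y = g_Y* - β × Δu = 1.85 - 1.9 × (0.41) = 1.85 - 0.779 = 1.071%.
Real GDP in the next year = 14499 × (1 + 1.071/100) = 14499 × 1.01071 ≈ 14654 billion.

€14,654 billion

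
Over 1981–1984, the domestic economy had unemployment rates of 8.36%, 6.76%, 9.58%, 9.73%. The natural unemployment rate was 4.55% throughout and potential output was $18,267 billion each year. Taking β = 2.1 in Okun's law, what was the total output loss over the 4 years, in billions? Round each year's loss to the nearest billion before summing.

Year 1981: gap = -2.1 × (8.36 - 4.55) = -8.001%, loss ≈ 18267 × 8.001/100 ≈ 1462.
Year 1982: gap = -2.1 × (6.76 - 4.55) = -4.641%, loss ≈ 18267 × 4.641/100 ≈ 848.
Year 1983: gap = -2.1 × (9.58 - 4.55) = -10.563%, loss ≈ 18267 × 10.563/100 ≈ 1930.
Year 1984: gap = -2.1 × (9.73 - 4.55) = -10.878%, loss ≈ 18267 × 10.878/100 ≈ 1987.
Total lost output = 1462 + 848 + 1930 + 1987 = 6227 billion.

$6,227 billion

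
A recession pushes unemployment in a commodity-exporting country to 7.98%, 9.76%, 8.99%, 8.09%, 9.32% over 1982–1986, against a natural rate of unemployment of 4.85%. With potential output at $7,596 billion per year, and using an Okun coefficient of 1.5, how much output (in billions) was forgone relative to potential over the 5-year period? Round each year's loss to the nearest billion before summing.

$2,266 billion

Year 1982: gap = -1.5 × (7.98 - 4.85) = -4.695%, loss ≈ 7596 × 4.695/100 ≈ 357.
Year 1983: gap = -1.5 × (9.76 - 4.85) = -7.365%, loss ≈ 7596 × 7.365/100 ≈ 559.
Year 1984: gap = -1.5 × (8.99 - 4.85) = -6.21%, loss ≈ 7596 × 6.21/100 ≈ 472.
Year 1985: gap = -1.5 × (8.09 - 4.85) = -4.86%, loss ≈ 7596 × 4.86/100 ≈ 369.
Year 1986: gap = -1.5 × (9.32 - 4.85) = -6.705%, loss ≈ 7596 × 6.705/100 ≈ 509.
Total lost output = 357 + 559 + 472 + 369 + 509 = 2266 billion.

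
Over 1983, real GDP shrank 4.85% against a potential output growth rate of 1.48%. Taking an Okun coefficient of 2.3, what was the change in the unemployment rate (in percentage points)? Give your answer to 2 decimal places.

Growth-rate Okun's law: g_Y = g_Y* - β × Δu, so Δu = (g_Y* - g_Y)/β.
Δu = (1.48 + 4.85)/2.3 = 6.33/2.3 = 2.75 percentage points.

2.75 percentage points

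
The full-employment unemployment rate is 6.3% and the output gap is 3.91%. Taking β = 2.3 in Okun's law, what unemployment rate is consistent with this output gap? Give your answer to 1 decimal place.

4.6%

From Okun's law, u - u* = -(output gap)/β = -(3.91)/2.3 = -1.7 points.
So u = 6.3 - 1.7 = 4.6%.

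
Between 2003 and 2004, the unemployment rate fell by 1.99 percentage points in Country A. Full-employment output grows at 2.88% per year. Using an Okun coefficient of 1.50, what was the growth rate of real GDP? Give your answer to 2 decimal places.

5.87%

Growth-rate Okun's law: g_Y = g_Y* - β × Δu.
g_Y = 2.88 - 1.50 × (-1.99) = 2.88 + 2.985 = 5.865%, i.e. 5.87% to 2 d.p.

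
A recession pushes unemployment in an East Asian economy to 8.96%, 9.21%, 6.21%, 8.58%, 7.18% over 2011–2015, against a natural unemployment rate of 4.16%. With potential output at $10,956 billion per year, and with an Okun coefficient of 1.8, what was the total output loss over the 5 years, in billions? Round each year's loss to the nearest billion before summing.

$3,815 billion

Year 2011: gap = -1.8 × (8.96 - 4.16) = -8.64%, loss ≈ 10956 × 8.64/100 ≈ 947.
Year 2012: gap = -1.8 × (9.21 - 4.16) = -9.09%, loss ≈ 10956 × 9.09/100 ≈ 996.
Year 2013: gap = -1.8 × (6.21 - 4.16) = -3.69%, loss ≈ 10956 × 3.69/100 ≈ 404.
Year 2014: gap = -1.8 × (8.58 - 4.16) = -7.956%, loss ≈ 10956 × 7.956/100 ≈ 872.
Year 2015: gap = -1.8 × (7.18 - 4.16) = -5.436%, loss ≈ 10956 × 5.436/100 ≈ 596.
Total lost output = 947 + 996 + 404 + 872 + 596 = 3815 billion.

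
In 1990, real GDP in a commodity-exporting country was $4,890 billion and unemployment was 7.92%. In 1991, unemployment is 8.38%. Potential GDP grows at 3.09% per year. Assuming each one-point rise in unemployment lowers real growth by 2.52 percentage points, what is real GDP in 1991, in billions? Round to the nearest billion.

$4,984 billion

Δu = 8.38 - 7.92 = 0.46 points.
Okun's law (growth form): g_Y = g_Y* - β × Δu = 3.09 - 2.52 × (0.46) = 3.09 - 1.1592 = 1.9308%.
Real GDP in the next year = 4890 × (1 + 1.9308/100) = 4890 × 1.019308 ≈ 4984 billion.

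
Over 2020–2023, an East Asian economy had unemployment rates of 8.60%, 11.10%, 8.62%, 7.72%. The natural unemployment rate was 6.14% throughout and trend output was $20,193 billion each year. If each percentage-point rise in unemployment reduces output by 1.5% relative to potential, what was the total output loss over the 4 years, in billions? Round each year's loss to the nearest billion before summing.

Year 2020: gap = -1.5 × (8.6 - 6.14) = -3.69%, loss ≈ 20193 × 3.69/100 ≈ 745.
Year 2021: gap = -1.5 × (11.1 - 6.14) = -7.44%, loss ≈ 20193 × 7.44/100 ≈ 1502.
Year 2022: gap = -1.5 × (8.62 - 6.14) = -3.72%, loss ≈ 20193 × 3.72/100 ≈ 751.
Year 2023: gap = -1.5 × (7.72 - 6.14) = -2.37%, loss ≈ 20193 × 2.37/100 ≈ 479.
Total lost output = 745 + 1502 + 751 + 479 = 3477 billion.

$3,477 billion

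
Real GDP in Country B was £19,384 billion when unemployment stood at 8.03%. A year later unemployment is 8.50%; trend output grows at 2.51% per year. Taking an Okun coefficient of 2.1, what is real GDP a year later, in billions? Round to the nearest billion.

Δu = 8.5 - 8.03 = 0.47 points.
Okun's law (growth form): g_Y = g_Y* - β × Δu = 2.51 - 2.1 × (0.47) = 2.51 - 0.987 = 1.523%.
Real GDP in the next year = 19384 × (1 + 1.523/100) = 19384 × 1.01523 ≈ 19679 billion.

£19,679 billion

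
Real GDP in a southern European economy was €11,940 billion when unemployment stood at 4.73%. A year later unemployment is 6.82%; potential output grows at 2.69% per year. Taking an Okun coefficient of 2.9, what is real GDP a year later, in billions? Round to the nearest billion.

€11,538 billion

Δu = 6.82 - 4.73 = 2.09 points.
Okun's law (growth form): g_Y = g_Y* - β × Δu = 2.69 - 2.9 × (2.09) = 2.69 - 6.061 = -3.371%.
Real GDP in the next year = 11940 × (1 - 3.371/100) = 11940 × 0.96629 ≈ 11538 billion.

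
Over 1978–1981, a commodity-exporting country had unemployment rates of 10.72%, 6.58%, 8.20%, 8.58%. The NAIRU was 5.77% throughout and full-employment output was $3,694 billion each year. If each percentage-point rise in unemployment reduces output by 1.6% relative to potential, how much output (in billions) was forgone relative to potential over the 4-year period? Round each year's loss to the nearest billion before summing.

$651 billion

Year 1978: gap = -1.6 × (10.72 - 5.77) = -7.92%, loss ≈ 3694 × 7.92/100 ≈ 293.
Year 1979: gap = -1.6 × (6.58 - 5.77) = -1.296%, loss ≈ 3694 × 1.296/100 ≈ 48.
Year 1980: gap = -1.6 × (8.2 - 5.77) = -3.888%, loss ≈ 3694 × 3.888/100 ≈ 144.
Year 1981: gap = -1.6 × (8.58 - 5.77) = -4.496%, loss ≈ 3694 × 4.496/100 ≈ 166.
Total lost output = 293 + 48 + 144 + 166 = 651 billion.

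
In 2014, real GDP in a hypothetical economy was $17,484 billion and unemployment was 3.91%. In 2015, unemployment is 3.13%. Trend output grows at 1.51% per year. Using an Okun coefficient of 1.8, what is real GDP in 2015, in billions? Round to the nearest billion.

Δu = 3.13 - 3.91 = -0.78 points.
Okun's law (growth form): g_Y = g_Y* - β × Δu = 1.51 - 1.8 × (-0.78) = 1.51 + 1.404 = 2.914%.
Real GDP in the next year = 17484 × (1 + 2.914/100) = 17484 × 1.02914 ≈ 17993 billion.

$17,993 billion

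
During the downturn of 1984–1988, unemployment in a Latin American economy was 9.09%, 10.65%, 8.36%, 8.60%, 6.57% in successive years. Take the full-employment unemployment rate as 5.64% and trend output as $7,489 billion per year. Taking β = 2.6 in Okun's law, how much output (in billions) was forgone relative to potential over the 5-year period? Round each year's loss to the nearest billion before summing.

Year 1984: gap = -2.6 × (9.09 - 5.64) = -8.97%, loss ≈ 7489 × 8.97/100 ≈ 672.
Year 1985: gap = -2.6 × (10.65 - 5.64) = -13.026%, loss ≈ 7489 × 13.026/100 ≈ 976.
Year 1986: gap = -2.6 × (8.36 - 5.64) = -7.072%, loss ≈ 7489 × 7.072/100 ≈ 530.
Year 1987: gap = -2.6 × (8.6 - 5.64) = -7.696%, loss ≈ 7489 × 7.696/100 ≈ 576.
Year 1988: gap = -2.6 × (6.57 - 5.64) = -2.418%, loss ≈ 7489 × 2.418/100 ≈ 181.
Total lost output = 672 + 976 + 530 + 576 + 181 = 2935 billion.

$2,935 billion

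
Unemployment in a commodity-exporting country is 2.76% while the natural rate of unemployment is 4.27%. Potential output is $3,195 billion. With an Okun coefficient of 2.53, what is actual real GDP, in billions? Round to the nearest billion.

$3,317 billion

Unemployment gap = 2.76 - 4.27 = -1.51 points, so the output gap is -2.53 × (-1.51) = 3.8203%.
Actual GDP = 3195 × (1 + 3.8203/100) = 3195 × 1.038203 ≈ 3317 billion.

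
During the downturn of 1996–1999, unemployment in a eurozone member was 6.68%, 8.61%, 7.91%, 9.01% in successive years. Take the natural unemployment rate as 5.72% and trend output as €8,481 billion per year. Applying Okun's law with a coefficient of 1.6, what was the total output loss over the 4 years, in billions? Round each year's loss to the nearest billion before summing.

Year 1996: gap = -1.6 × (6.68 - 5.72) = -1.536%, loss ≈ 8481 × 1.536/100 ≈ 130.
Year 1997: gap = -1.6 × (8.61 - 5.72) = -4.624%, loss ≈ 8481 × 4.624/100 ≈ 392.
Year 1998: gap = -1.6 × (7.91 - 5.72) = -3.504%, loss ≈ 8481 × 3.504/100 ≈ 297.
Year 1999: gap = -1.6 × (9.01 - 5.72) = -5.264%, loss ≈ 8481 × 5.264/100 ≈ 446.
Total lost output = 130 + 392 + 297 + 446 = 1265 billion.

€1,265 billion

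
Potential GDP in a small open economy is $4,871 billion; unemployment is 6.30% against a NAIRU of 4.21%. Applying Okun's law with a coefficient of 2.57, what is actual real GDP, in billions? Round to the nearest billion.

$4,609 billion

Unemployment gap = 6.3 - 4.21 = 2.09 points, so the output gap is -2.57 × 2.09 = -5.3713%.
Actual GDP = 4871 × (1 - 5.3713/100) = 4871 × 0.946287 ≈ 4609 billion.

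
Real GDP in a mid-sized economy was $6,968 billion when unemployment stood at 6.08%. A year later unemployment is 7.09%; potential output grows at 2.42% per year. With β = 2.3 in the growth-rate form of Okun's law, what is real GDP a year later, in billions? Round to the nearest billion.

Δu = 7.09 - 6.08 = 1.01 points.
Okun's law (growth form): g_Y = g_Y* - β × Δu = 2.42 - 2.3 × (1.01) = 2.42 - 2.323 = 0.097%.
Real GDP in the next year = 6968 × (1 + 0.097/100) = 6968 × 1.00097 ≈ 6975 billion.

$6,975 billion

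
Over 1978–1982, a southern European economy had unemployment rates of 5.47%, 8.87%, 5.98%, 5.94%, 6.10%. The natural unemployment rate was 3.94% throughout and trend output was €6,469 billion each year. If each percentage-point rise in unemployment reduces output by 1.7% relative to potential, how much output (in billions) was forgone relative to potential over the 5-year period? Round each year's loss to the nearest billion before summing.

Year 1978: gap = -1.7 × (5.47 - 3.94) = -2.601%, loss ≈ 6469 × 2.601/100 ≈ 168.
Year 1979: gap = -1.7 × (8.87 - 3.94) = -8.381%, loss ≈ 6469 × 8.381/100 ≈ 542.
Year 1980: gap = -1.7 × (5.98 - 3.94) = -3.468%, loss ≈ 6469 × 3.468/100 ≈ 224.
Year 1981: gap = -1.7 × (5.94 - 3.94) = -3.4%, loss ≈ 6469 × 3.4/100 ≈ 220.
Year 1982: gap = -1.7 × (6.1 - 3.94) = -3.672%, loss ≈ 6469 × 3.672/100 ≈ 238.
Total lost output = 168 + 542 + 224 + 220 + 238 = 1392 billion.

€1,392 billion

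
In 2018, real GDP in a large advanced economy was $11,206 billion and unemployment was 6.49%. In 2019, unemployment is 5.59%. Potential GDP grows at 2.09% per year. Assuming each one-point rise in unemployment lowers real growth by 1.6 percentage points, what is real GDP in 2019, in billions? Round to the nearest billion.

$11,602 billion

Δu = 5.59 - 6.49 = -0.9 points.
Okun's law (growth form): g_Y = g_Y* - β × Δu = 2.09 - 1.6 × (-0.90) = 2.09 + 1.44 = 3.53%.
Real GDP in the next year = 11206 × (1 + 3.53/100) = 11206 × 1.0353 ≈ 11602 billion.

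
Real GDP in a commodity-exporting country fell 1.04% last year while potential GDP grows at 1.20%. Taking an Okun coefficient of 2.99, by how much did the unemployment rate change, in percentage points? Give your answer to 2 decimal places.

Growth-rate Okun's law: g_Y = g_Y* - β × Δu, so Δu = (g_Y* - g_Y)/β.
Δu = (1.2 + 1.04)/2.99 = 2.24/2.99 = 0.75 percentage points.

0.75 percentage points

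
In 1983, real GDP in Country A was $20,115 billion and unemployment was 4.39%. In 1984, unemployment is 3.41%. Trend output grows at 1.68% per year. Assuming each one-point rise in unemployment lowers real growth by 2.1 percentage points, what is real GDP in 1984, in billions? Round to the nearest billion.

Δu = 3.41 - 4.39 = -0.98 points.
Okun's law (growth form): g_Y = g_Y* - β × Δu = 1.68 - 2.1 × (-0.98) = 1.68 + 2.058 = 3.738%.
Real GDP in the next year = 20115 × (1 + 3.738/100) = 20115 × 1.03738 ≈ 20867 billion.

$20,867 billion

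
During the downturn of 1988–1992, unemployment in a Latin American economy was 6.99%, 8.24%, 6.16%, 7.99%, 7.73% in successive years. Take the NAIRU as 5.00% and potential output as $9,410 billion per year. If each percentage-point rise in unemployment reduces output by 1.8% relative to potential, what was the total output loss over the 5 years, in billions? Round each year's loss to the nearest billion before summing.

$2,050 billion

Year 1988: gap = -1.8 × (6.99 - 5) = -3.582%, loss ≈ 9410 × 3.582/100 ≈ 337.
Year 1989: gap = -1.8 × (8.24 - 5) = -5.832%, loss ≈ 9410 × 5.832/100 ≈ 549.
Year 1990: gap = -1.8 × (6.16 - 5) = -2.088%, loss ≈ 9410 × 2.088/100 ≈ 196.
Year 1991: gap = -1.8 × (7.99 - 5) = -5.382%, loss ≈ 9410 × 5.382/100 ≈ 506.
Year 1992: gap = -1.8 × (7.73 - 5) = -4.914%, loss ≈ 9410 × 4.914/100 ≈ 462.
Total lost output = 337 + 549 + 196 + 506 + 462 = 2050 billion.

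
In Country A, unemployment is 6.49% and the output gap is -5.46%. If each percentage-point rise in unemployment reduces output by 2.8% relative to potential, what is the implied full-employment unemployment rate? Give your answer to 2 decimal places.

4.54%

From Okun's law, u - u* = -(output gap)/β = -(-5.46)/2.8 = 1.95 points.
So u* = 6.49 - 1.95 = 4.54%.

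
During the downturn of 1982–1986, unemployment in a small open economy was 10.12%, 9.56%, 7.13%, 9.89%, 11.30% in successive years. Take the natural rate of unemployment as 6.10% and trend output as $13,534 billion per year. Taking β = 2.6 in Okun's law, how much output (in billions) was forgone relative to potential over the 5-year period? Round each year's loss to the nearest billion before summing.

Year 1982: gap = -2.6 × (10.12 - 6.1) = -10.452%, loss ≈ 13534 × 10.452/100 ≈ 1415.
Year 1983: gap = -2.6 × (9.56 - 6.1) = -8.996%, loss ≈ 13534 × 8.996/100 ≈ 1218.
Year 1984: gap = -2.6 × (7.13 - 6.1) = -2.678%, loss ≈ 13534 × 2.678/100 ≈ 362.
Year 1985: gap = -2.6 × (9.89 - 6.1) = -9.854%, loss ≈ 13534 × 9.854/100 ≈ 1334.
Year 1986: gap = -2.6 × (11.3 - 6.1) = -13.52%, loss ≈ 13534 × 13.52/100 ≈ 1830.
Total lost output = 1415 + 1218 + 362 + 1334 + 1830 = 6159 billion.

$6,159 billion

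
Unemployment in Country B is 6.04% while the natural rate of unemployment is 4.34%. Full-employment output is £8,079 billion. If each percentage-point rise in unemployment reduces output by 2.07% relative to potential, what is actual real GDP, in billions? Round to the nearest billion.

£7,795 billion

Unemployment gap = 6.04 - 4.34 = 1.7 points, so the output gap is -2.07 × 1.7 = -3.519%.
Actual GDP = 8079 × (1 - 3.519/100) = 8079 × 0.96481 ≈ 7795 billion.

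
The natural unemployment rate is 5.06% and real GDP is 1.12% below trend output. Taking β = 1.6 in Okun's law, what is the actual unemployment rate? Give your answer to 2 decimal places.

5.76%

From Okun's law, u - u* = -(output gap)/β = -(-1.12)/1.6 = 0.7 points.
So u = 5.06 + 0.7 = 5.76%.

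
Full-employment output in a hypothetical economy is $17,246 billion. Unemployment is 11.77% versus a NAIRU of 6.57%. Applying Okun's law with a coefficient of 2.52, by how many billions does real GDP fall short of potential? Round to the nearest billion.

Output gap = -2.52 × (11.77 - 6.57) = -2.52 × 5.2 = -13.104%.
Actual GDP ≈ 17246 × 0.86896 ≈ 14986 billion, so the shortfall is 17246 - 14986 = 2260 billion.

$2,260 billion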